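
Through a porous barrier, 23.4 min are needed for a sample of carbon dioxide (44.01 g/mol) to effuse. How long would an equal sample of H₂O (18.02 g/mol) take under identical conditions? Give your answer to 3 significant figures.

15.0 min

Graham's law gives t_H₂O/t_CO₂ = √(M_H₂O/M_CO₂) = √(18.02/44.01) = √0.4095 = 0.6399.
So the time for H₂O is 23.4 × 0.6399 = 15.0 min.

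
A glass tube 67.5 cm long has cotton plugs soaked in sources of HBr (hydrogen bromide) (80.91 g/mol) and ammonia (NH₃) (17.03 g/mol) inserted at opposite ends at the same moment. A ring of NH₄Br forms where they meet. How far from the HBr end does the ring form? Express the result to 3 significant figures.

21.2 cm

Graham's law gives d_HBr/d_NH₃ = rate_HBr/rate_NH₃ = √(M_NH₃/M_HBr) = √(17.03/80.91) = 0.4588.
With d_HBr + d_NH₃ = 67.5 cm, d_NH₃ = 67.5/(1 + 0.4588) = 46.27 cm.
d_HBr = 67.5 − 46.27 = 21.2 cm.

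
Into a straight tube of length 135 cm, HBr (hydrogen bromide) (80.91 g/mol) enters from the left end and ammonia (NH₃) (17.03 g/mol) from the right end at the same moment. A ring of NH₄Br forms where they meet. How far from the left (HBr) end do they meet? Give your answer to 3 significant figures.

42.5 cm

The fronts meet when d_HBr + d_NH₃ = L with d_HBr/d_NH₃ = √(M_NH₃/M_HBr) (Graham's law). Here √(M_NH₃/M_HBr) = √(17.03/80.91) = 0.4588.
With d_HBr + d_NH₃ = 135 cm, d_NH₃ = 135/(1 + 0.4588) = 92.54 cm.
d_HBr = 135 − 92.54 = 42.5 cm.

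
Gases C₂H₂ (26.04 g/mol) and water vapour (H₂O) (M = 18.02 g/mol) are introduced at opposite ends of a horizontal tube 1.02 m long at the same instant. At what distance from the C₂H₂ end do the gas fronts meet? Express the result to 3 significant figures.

The fronts meet when d_C₂H₂ + d_H₂O = L with d_C₂H₂/d_H₂O = √(M_H₂O/M_C₂H₂) (Graham's law). Here √(M_H₂O/M_C₂H₂) = √(18.02/26.04) = 0.8319.
With d_C₂H₂ + d_H₂O = 1.02 m, d_H₂O = 1.02/(1 + 0.8319) = 0.5568 m.
d_C₂H₂ = 1.02 − 0.5568 = 0.463 m.

0.463 m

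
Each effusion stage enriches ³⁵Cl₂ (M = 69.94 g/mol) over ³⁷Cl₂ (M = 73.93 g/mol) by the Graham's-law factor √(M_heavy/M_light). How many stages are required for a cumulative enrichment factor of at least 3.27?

Per stage α = (73.93/69.94)^(1/2) = 1.05705^0.5, giving ln α = 0.02774.
Need α^N ≥ 3.27 ⇒ N ≥ ln(3.27) / ln α = 1.185 / 0.02774 = 42.71.
So at least 43 stages are needed.

43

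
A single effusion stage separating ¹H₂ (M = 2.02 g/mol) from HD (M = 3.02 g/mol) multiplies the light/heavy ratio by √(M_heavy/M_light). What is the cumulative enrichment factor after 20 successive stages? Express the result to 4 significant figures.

55.79

Overall factor = α^20 with α = √(3.02/2.02), i.e. (3.02/2.02)^(20/2).
= 1.49505^10 = 55.79.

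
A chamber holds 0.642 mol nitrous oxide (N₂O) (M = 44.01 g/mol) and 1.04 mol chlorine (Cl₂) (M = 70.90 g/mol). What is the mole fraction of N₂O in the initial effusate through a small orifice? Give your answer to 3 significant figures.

Each component's effusion rate ∝ (its partial pressure)·(1/√M) ∝ n_i/√M_i.
x_N₂O(eff) = (n_N₂O/√M_N₂O) / (n_N₂O/√M_N₂O + n_Cl₂/√M_Cl₂)
= (0.642/√44.01) / (0.642/√44.01 + 1.04/√70.90) = 0.09677/(0.09677 + 0.1235) = 0.439.

0.439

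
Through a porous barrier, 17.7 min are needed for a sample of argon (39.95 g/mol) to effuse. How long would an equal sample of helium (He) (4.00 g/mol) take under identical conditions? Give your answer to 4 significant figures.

5.601 min

Using Graham's law: t_He/t_Ar = √(M_He/M_Ar) = √(4.00/39.95) = √0.1001 = 0.3164.
So the time for He is 17.7 × 0.3164 = 5.601 min.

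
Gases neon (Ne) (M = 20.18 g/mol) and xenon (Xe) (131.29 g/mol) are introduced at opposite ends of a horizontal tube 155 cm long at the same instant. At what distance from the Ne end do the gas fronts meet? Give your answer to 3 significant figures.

111 cm

The fronts meet when d_Ne + d_Xe = L with d_Ne/d_Xe = √(M_Xe/M_Ne) (Graham's law). Here √(M_Xe/M_Ne) = √(131.29/20.18) = 2.551.
With d_Ne + d_Xe = 155 cm, d_Xe = 155/(1 + 2.551) = 43.65 cm.
d_Ne = 155 − 43.65 = 111 cm.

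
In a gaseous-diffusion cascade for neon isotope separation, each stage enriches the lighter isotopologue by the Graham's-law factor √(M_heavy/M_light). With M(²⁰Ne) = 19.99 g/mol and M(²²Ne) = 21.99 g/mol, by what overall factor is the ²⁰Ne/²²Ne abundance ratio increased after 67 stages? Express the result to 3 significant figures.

The single-stage factor is √(M_heavy/M_light), so 67 stages give [√(21.99/19.99)]^67 = (21.99/19.99)^(67/2).
= 1.10005^(67/2) = 24.4.

24.4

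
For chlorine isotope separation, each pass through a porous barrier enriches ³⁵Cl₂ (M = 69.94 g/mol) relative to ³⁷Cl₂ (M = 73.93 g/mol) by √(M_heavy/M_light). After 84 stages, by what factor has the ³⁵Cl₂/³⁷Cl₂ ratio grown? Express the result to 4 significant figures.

Overall factor = α^84 with α = √(73.93/69.94), i.e. (73.93/69.94)^(84/2).
= 1.05705^42 = 10.28.

10.28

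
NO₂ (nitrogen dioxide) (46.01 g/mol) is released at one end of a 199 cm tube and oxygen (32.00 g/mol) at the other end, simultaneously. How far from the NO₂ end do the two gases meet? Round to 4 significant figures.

90.49 cm

Distances travelled in equal time are proportional to diffusion rates, so d_NO₂/d_O₂ = √(M_O₂/M_NO₂) = √(32.00/46.01) = 0.8340.
With d_NO₂ + d_O₂ = 199 cm, d_O₂ = 199/(1 + 0.8340) = 108.5 cm.
d_NO₂ = 199 − 108.5 = 90.49 cm.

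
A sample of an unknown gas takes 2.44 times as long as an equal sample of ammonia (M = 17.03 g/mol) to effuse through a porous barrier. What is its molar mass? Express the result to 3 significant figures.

Since effusion rate ∝ 1/√M, t_X/t_NH₃ = √(M_X/M_NH₃).
2.44 = √(M_X/17.03)
M_X = 17.03 × 2.44² = 17.03 × 5.954 = 101 g/mol

101 g/mol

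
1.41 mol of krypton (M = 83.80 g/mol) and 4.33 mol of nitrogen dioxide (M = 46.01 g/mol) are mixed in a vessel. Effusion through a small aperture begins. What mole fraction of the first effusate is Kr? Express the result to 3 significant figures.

0.194

Effusion rate of each component ∝ n_i/√M_i (partial pressure × 1/√M).
Mole fraction of Kr in the effusate = (n_Kr/√M_Kr) / (n_Kr/√M_Kr + n_NO₂/√M_NO₂)
= (1.41/√83.80) / (1.41/√83.80 + 4.33/√46.01) = 0.1540/(0.1540 + 0.6384) = 0.194.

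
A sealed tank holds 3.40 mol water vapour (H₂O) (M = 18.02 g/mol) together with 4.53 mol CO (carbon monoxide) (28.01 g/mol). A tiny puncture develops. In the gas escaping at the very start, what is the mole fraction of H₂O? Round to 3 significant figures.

0.483

The effusion rate of species i is ∝ p_i/√M_i ∝ n_i/√M_i.
So x_H₂O in the escaping gas = (n_H₂O/√M_H₂O) / Σ(n_i/√M_i)
= (3.40/√18.02) / (3.40/√18.02 + 4.53/√28.01) = 0.8009/(0.8009 + 0.8559) = 0.483.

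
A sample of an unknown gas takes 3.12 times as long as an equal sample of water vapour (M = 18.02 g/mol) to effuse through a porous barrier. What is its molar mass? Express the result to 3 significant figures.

From Graham's law, t_X/t_H₂O = √(M_X/M_H₂O).
3.12 = √(M_X/18.02)
M_X = 18.02 × 3.12² = 18.02 × 9.734 = 175 g/mol

175 g/mol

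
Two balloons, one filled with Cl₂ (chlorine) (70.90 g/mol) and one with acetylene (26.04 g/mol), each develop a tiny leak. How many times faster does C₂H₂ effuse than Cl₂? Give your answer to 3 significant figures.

1.65

Graham's law gives rate_C₂H₂/rate_Cl₂ = √(M_Cl₂/M_C₂H₂) = √(70.90/26.04) = √2.723 = 1.65.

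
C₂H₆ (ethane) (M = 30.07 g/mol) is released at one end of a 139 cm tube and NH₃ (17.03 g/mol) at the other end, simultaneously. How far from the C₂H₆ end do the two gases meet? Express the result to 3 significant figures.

In equal time, each gas travels a distance ∝ its rate ∝ 1/√M, so d_C₂H₆/d_NH₃ = √(M_NH₃/M_C₂H₆) = √(17.03/30.07) = 0.7526.
With d_C₂H₆ + d_NH₃ = 139 cm, d_NH₃ = 139/(1 + 0.7526) = 79.31 cm.
d_C₂H₆ = 139 − 79.31 = 59.7 cm.

59.7 cm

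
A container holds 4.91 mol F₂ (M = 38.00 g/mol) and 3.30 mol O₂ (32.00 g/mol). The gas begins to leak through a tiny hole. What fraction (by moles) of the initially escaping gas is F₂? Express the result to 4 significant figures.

0.5772

Each component's effusion rate ∝ (its partial pressure)·(1/√M) ∝ n_i/√M_i.
x_F₂(eff) = (n_F₂/√M_F₂) / (n_F₂/√M_F₂ + n_O₂/√M_O₂)
= (4.91/√38.00) / (4.91/√38.00 + 3.30/√32.00) = 0.7965/(0.7965 + 0.5834) = 0.5772.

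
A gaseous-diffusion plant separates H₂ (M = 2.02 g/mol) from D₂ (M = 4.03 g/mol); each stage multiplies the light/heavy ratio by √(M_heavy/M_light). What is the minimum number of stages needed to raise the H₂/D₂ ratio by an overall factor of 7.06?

6

With α = √(4.03/2.02) per stage, ln α = ½ ln(1.99505) = 0.3453.
Need α^N ≥ 7.06 ⇒ N ≥ ln(7.06) / ln α = 1.954 / 0.3453 = 5.66.
Minimum whole number of stages: N = 6.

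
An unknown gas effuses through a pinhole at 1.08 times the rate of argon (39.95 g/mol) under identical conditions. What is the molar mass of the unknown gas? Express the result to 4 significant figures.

By Graham's law, rate_X/rate_Ar = √(M_Ar/M_X).
1.08 = √(39.95/M_X)
M_X = 39.95 / 1.08² = 39.95 / 1.166 = 34.25 g/mol

34.25 g/mol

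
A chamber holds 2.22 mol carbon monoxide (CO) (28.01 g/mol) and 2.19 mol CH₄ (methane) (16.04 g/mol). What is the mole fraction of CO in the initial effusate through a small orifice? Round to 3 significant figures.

The effusion rate of species i is ∝ p_i/√M_i ∝ n_i/√M_i.
x_CO(eff) = (n_CO/√M_CO) / (n_CO/√M_CO + n_CH₄/√M_CH₄)
= (2.22/√28.01) / (2.22/√28.01 + 2.19/√16.04) = 0.4195/(0.4195 + 0.5468) = 0.434.

0.434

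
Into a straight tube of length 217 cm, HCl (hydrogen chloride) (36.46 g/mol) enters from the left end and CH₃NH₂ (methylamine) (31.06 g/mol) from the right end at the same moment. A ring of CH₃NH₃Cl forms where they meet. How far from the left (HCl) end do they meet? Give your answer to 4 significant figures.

Graham's law gives d_HCl/d_CH₃NH₂ = rate_HCl/rate_CH₃NH₂ = √(M_CH₃NH₂/M_HCl) = √(31.06/36.46) = 0.9230.
With d_HCl + d_CH₃NH₂ = 217 cm, d_CH₃NH₂ = 217/(1 + 0.9230) = 112.8 cm.
d_HCl = 217 − 112.8 = 104.2 cm.

104.2 cm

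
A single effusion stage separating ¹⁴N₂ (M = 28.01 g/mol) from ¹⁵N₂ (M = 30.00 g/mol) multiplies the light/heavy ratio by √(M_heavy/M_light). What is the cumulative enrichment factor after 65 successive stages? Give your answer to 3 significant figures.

Overall factor = α^65 with α = √(30.00/28.01), i.e. (30.00/28.01)^(65/2).
= 1.07105^(65/2) = 9.31.

9.31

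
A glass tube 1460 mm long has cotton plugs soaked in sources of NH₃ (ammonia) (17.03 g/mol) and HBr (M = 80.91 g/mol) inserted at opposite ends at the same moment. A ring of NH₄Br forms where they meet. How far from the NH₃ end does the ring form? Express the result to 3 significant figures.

1000 mm

Graham's law gives d_NH₃/d_HBr = rate_NH₃/rate_HBr = √(M_HBr/M_NH₃) = √(80.91/17.03) = 2.180.
With d_NH₃ + d_HBr = 1460 mm, d_HBr = 1460/(1 + 2.180) = 459.2 mm.
d_NH₃ = 1460 − 459.2 = 1000 mm.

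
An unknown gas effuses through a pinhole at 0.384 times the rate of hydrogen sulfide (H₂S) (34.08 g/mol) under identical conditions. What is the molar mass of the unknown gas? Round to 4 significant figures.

231.1 g/mol

Using Graham's law: rate_X/rate_H₂S = √(M_H₂S/M_X).
0.384 = √(34.08/M_X)
M_X = 34.08 / 0.384² = 34.08 / 0.1475 = 231.1 g/mol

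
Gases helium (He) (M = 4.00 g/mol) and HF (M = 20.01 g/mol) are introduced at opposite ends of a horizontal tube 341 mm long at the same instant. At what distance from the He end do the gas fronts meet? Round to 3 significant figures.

The fronts meet when d_He + d_HF = L with d_He/d_HF = √(M_HF/M_He) (Graham's law). Here √(M_HF/M_He) = √(20.01/4.00) = 2.237.
With d_He + d_HF = 341 mm, d_HF = 341/(1 + 2.237) = 105.4 mm.
d_He = 341 − 105.4 = 236 mm.

236 mm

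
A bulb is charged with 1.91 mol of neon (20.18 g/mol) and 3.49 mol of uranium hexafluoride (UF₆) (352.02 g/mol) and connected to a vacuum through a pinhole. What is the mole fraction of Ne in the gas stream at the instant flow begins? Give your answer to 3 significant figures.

The effusion rate of species i is ∝ p_i/√M_i ∝ n_i/√M_i.
x_Ne(eff) = (n_Ne/√M_Ne) / (n_Ne/√M_Ne + n_UF₆/√M_UF₆)
= (1.91/√20.18) / (1.91/√20.18 + 3.49/√352.02) = 0.4252/(0.4252 + 0.1860) = 0.696.

0.696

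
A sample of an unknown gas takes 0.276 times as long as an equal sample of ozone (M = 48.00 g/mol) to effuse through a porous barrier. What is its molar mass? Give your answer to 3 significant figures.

3.66 g/mol

From Graham's law, t_X/t_O₃ = √(M_X/M_O₃).
0.276 = √(M_X/48.00)
M_X = 48.00 × 0.276² = 48.00 × 0.07618 = 3.66 g/mol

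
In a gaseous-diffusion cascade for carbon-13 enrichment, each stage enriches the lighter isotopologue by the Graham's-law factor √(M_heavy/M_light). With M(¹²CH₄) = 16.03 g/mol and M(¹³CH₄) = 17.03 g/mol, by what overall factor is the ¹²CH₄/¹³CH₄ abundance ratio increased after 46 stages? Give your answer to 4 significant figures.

4.022

After 46 stages the ratio has grown by (√(17.03/16.03))^46 = (17.03/16.03)^(46/2).
= 1.06238^23 = 4.022.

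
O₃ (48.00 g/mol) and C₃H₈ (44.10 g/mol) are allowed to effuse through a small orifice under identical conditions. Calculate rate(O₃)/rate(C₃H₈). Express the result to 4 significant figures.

0.9585

By Graham's law, rate_O₃/rate_C₃H₈ = √(M_C₃H₈/M_O₃) = √(44.10/48.00) = √0.9188 = 0.9585.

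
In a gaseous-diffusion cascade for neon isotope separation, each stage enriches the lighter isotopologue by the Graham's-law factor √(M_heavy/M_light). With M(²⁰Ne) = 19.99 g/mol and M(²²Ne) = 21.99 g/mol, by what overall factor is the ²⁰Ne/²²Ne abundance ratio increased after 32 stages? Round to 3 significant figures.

Each stage multiplies the ratio by α = √(21.99/19.99), so after 32 stages the overall factor is α^32 = (21.99/19.99)^(32/2).
= 1.10005^16 = 4.60.

4.60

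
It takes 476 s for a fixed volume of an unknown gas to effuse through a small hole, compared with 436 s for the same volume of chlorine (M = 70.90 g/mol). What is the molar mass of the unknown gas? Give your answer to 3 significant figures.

84.5 g/mol

From Graham's law, t_X/t_Cl₂ = √(M_X/M_Cl₂).
476/436 = 1.092 = √(M_X/70.90)
M_X = 70.90 × 1.092² = 70.90 × 1.192 = 84.5 g/mol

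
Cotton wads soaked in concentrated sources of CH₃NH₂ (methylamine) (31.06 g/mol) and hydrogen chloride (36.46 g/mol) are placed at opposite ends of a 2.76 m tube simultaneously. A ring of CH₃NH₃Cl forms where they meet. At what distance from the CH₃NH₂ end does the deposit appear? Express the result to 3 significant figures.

Graham's law gives d_CH₃NH₂/d_HCl = rate_CH₃NH₂/rate_HCl = √(M_HCl/M_CH₃NH₂) = √(36.46/31.06) = 1.083.
With d_CH₃NH₂ + d_HCl = 2.76 m, d_HCl = 2.76/(1 + 1.083) = 1.325 m.
d_CH₃NH₂ = 2.76 − 1.325 = 1.44 m.

1.44 m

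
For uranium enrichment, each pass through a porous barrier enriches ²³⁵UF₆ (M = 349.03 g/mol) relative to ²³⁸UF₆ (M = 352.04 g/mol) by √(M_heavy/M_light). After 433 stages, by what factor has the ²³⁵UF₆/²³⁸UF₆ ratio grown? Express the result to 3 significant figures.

Each stage multiplies the ratio by α = √(352.04/349.03), so after 433 stages the overall factor is α^433 = (352.04/349.03)^(433/2).
= 1.00862^(433/2) = 6.42.

6.42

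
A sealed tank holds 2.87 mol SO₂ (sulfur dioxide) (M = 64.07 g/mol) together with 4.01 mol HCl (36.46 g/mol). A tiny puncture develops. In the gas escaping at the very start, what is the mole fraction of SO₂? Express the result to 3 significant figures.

Rate_i ∝ x_i/√M_i (Graham's law weighted by mole fraction), so the effusate composition follows n_i/√M_i.
x_SO₂(eff) = (n_SO₂/√M_SO₂) / (n_SO₂/√M_SO₂ + n_HCl/√M_HCl)
= (2.87/√64.07) / (2.87/√64.07 + 4.01/√36.46) = 0.3586/(0.3586 + 0.6641) = 0.351.

0.351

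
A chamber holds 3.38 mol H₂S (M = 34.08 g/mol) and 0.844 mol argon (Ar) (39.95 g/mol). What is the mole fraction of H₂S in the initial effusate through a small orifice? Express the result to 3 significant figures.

0.813

The effusion rate of species i is ∝ p_i/√M_i ∝ n_i/√M_i.
Mole fraction of H₂S in the effusate = (n_H₂S/√M_H₂S) / (n_H₂S/√M_H₂S + n_Ar/√M_Ar)
= (3.38/√34.08) / (3.38/√34.08 + 0.844/√39.95) = 0.5790/(0.5790 + 0.1335) = 0.813.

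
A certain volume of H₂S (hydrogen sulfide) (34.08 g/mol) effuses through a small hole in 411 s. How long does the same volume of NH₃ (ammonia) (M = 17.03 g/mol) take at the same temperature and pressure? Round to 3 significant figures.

Using Graham's law: t_NH₃/t_H₂S = √(M_NH₃/M_H₂S) = √(17.03/34.08) = √0.4997 = 0.7069.
So the time for NH₃ is 411 × 0.7069 = 291 s.

291 s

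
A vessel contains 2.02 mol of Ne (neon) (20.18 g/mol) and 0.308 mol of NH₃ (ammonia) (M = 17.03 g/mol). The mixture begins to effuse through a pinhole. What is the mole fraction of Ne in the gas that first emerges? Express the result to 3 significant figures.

Rate_i ∝ x_i/√M_i (Graham's law weighted by mole fraction), so the effusate composition follows n_i/√M_i.
Mole fraction of Ne in the effusate = (n_Ne/√M_Ne) / (n_Ne/√M_Ne + n_NH₃/√M_NH₃)
= (2.02/√20.18) / (2.02/√20.18 + 0.308/√17.03) = 0.4497/(0.4497 + 0.07464) = 0.858.

0.858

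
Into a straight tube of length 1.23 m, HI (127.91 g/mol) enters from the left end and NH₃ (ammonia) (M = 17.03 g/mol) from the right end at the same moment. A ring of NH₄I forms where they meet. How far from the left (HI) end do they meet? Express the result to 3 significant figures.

The fronts meet when d_HI + d_NH₃ = L with d_HI/d_NH₃ = √(M_NH₃/M_HI) (Graham's law). Here √(M_NH₃/M_HI) = √(17.03/127.91) = 0.3649.
With d_HI + d_NH₃ = 1.23 m, d_NH₃ = 1.23/(1 + 0.3649) = 0.9012 m.
d_HI = 1.23 − 0.9012 = 0.329 m.

0.329 m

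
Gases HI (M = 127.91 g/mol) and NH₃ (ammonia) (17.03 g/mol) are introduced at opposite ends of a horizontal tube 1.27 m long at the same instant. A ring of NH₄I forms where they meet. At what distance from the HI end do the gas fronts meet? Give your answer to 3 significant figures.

Distances travelled in equal time are proportional to diffusion rates, so d_HI/d_NH₃ = √(M_NH₃/M_HI) = √(17.03/127.91) = 0.3649.
With d_HI + d_NH₃ = 1.27 m, d_NH₃ = 1.27/(1 + 0.3649) = 0.9305 m.
d_HI = 1.27 − 0.9305 = 0.340 m.

0.340 m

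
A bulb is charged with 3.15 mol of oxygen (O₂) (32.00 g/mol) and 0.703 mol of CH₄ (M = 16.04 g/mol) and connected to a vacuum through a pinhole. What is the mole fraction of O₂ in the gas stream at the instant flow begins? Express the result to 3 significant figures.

The effusion rate of species i is ∝ p_i/√M_i ∝ n_i/√M_i.
x_O₂(eff) = (n_O₂/√M_O₂) / (n_O₂/√M_O₂ + n_CH₄/√M_CH₄)
= (3.15/√32.00) / (3.15/√32.00 + 0.703/√16.04) = 0.5568/(0.5568 + 0.1755) = 0.760.

0.760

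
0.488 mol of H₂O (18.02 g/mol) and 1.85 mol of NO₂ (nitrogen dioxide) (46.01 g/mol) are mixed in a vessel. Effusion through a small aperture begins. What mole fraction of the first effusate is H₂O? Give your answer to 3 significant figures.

0.297

Effusion rate of each component ∝ n_i/√M_i (partial pressure × 1/√M).
Mole fraction of H₂O in the effusate = (n_H₂O/√M_H₂O) / (n_H₂O/√M_H₂O + n_NO₂/√M_NO₂)
= (0.488/√18.02) / (0.488/√18.02 + 1.85/√46.01) = 0.1150/(0.1150 + 0.2727) = 0.297.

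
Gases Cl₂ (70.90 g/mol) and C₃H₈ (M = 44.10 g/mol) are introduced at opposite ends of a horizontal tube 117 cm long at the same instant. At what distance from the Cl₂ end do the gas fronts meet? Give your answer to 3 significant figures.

51.6 cm

Distances travelled in equal time are proportional to diffusion rates, so d_Cl₂/d_C₃H₈ = √(M_C₃H₈/M_Cl₂) = √(44.10/70.90) = 0.7887.
With d_Cl₂ + d_C₃H₈ = 117 cm, d_C₃H₈ = 117/(1 + 0.7887) = 65.41 cm.
d_Cl₂ = 117 − 65.41 = 51.6 cm.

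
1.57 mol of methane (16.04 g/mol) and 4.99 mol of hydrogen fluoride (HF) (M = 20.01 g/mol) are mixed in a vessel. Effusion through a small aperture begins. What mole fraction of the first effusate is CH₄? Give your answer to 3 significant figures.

Rate_i ∝ x_i/√M_i (Graham's law weighted by mole fraction), so the effusate composition follows n_i/√M_i.
x_CH₄(eff) = (n_CH₄/√M_CH₄) / (n_CH₄/√M_CH₄ + n_HF/√M_HF)
= (1.57/√16.04) / (1.57/√16.04 + 4.99/√20.01) = 0.3920/(0.3920 + 1.116) = 0.260.

0.260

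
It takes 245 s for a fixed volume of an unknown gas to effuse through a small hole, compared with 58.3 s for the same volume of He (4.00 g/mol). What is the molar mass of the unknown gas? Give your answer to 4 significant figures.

From Graham's law, t_X/t_He = √(M_X/M_He).
245/58.3 = 4.202 = √(M_X/4.00)
M_X = 4.00 × 4.202² = 4.00 × 17.66 = 70.64 g/mol

70.64 g/mol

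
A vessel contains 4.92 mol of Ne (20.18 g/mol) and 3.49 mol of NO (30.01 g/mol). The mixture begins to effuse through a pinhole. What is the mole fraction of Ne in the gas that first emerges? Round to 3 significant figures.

Each component's effusion rate ∝ (its partial pressure)·(1/√M) ∝ n_i/√M_i.
So x_Ne in the escaping gas = (n_Ne/√M_Ne) / Σ(n_i/√M_i)
= (4.92/√20.18) / (4.92/√20.18 + 3.49/√30.01) = 1.095/(1.095 + 0.6371) = 0.632.

0.632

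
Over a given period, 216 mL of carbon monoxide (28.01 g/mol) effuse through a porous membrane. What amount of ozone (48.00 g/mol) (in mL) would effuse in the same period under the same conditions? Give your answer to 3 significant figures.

Since effusion rate ∝ 1/√M, rate_O₃/rate_CO = √(M_CO/M_O₃) = √(28.01/48.00) = √0.5835 = 0.7639.
So the volume for O₃ is 216 × 0.7639 = 165 mL.

165 mL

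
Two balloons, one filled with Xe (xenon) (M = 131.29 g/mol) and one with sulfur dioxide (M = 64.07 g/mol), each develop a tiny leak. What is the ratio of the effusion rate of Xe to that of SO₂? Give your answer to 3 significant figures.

By Graham's law, rate_Xe/rate_SO₂ = √(M_SO₂/M_Xe) = √(64.07/131.29) = √0.4880 = 0.699.

0.699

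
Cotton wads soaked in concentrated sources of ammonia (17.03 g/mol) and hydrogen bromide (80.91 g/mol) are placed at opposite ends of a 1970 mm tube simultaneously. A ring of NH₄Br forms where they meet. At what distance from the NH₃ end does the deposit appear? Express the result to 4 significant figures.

1350 mm

The fronts meet when d_NH₃ + d_HBr = L with d_NH₃/d_HBr = √(M_HBr/M_NH₃) (Graham's law). Here √(M_HBr/M_NH₃) = √(80.91/17.03) = 2.180.
With d_NH₃ + d_HBr = 1970 mm, d_HBr = 1970/(1 + 2.180) = 619.6 mm.
d_NH₃ = 1970 − 619.6 = 1350 mm.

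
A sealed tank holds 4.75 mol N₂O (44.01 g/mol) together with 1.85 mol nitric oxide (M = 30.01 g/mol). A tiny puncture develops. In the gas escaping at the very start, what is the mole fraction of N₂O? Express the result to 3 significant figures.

The effusion rate of species i is ∝ p_i/√M_i ∝ n_i/√M_i.
x_N₂O(eff) = (n_N₂O/√M_N₂O) / (n_N₂O/√M_N₂O + n_NO/√M_NO)
= (4.75/√44.01) / (4.75/√44.01 + 1.85/√30.01) = 0.7160/(0.7160 + 0.3377) = 0.680.

0.680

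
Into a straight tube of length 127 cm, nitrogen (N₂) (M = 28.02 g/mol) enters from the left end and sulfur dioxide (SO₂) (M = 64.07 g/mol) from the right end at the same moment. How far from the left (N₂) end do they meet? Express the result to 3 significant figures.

The fronts meet when d_N₂ + d_SO₂ = L with d_N₂/d_SO₂ = √(M_SO₂/M_N₂) (Graham's law). Here √(M_SO₂/M_N₂) = √(64.07/28.02) = 1.512.
With d_N₂ + d_SO₂ = 127 cm, d_SO₂ = 127/(1 + 1.512) = 50.55 cm.
d_N₂ = 127 − 50.55 = 76.4 cm.

76.4 cm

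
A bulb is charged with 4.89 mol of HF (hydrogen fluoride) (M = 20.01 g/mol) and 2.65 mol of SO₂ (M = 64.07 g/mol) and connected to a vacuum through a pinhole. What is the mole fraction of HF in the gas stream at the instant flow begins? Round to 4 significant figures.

0.7675

Each component's effusion rate ∝ (its partial pressure)·(1/√M) ∝ n_i/√M_i.
Mole fraction of HF in the effusate = (n_HF/√M_HF) / (n_HF/√M_HF + n_SO₂/√M_SO₂)
= (4.89/√20.01) / (4.89/√20.01 + 2.65/√64.07) = 1.093/(1.093 + 0.3311) = 0.7675.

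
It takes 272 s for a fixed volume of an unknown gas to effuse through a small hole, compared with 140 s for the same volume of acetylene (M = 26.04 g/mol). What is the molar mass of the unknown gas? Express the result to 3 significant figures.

98.3 g/mol

Using Graham's law: t_X/t_C₂H₂ = √(M_X/M_C₂H₂).
272/140 = 1.943 = √(M_X/26.04)
M_X = 26.04 × 1.943² = 26.04 × 3.775 = 98.3 g/mol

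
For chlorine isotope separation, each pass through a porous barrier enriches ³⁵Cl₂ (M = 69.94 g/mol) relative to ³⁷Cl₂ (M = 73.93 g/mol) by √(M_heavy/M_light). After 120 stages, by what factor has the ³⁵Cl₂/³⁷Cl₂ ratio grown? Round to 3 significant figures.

27.9

Each stage multiplies the ratio by α = √(73.93/69.94), so after 120 stages the overall factor is α^120 = (73.93/69.94)^(120/2).
= 1.05705^60 = 27.9.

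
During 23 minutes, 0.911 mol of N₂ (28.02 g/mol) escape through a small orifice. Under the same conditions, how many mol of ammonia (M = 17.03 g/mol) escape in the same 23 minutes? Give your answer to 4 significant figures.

By Graham's law, rate_NH₃/rate_N₂ = √(M_N₂/M_NH₃) = √(28.02/17.03) = √1.645 = 1.283.
So the amount for NH₃ is 0.911 × 1.283 = 1.169 mol.

1.169 mol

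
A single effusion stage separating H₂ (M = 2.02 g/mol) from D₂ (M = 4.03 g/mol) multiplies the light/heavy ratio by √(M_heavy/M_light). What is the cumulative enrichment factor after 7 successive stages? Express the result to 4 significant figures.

The single-stage factor is √(M_heavy/M_light), so 7 stages give [√(4.03/2.02)]^7 = (4.03/2.02)^(7/2).
= 1.99505^(7/2) = 11.22.

11.22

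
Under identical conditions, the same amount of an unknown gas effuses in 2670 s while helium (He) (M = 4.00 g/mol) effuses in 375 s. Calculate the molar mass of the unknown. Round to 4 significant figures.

202.8 g/mol

From Graham's law, t_X/t_He = √(M_X/M_He).
2670/375 = 7.120 = √(M_X/4.00)
M_X = 4.00 × 7.120² = 4.00 × 50.69 = 202.8 g/mol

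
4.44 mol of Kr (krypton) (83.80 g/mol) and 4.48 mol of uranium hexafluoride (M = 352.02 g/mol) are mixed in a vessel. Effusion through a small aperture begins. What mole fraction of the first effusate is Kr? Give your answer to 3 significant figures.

0.670

Each component's effusion rate ∝ (its partial pressure)·(1/√M) ∝ n_i/√M_i.
So x_Kr in the escaping gas = (n_Kr/√M_Kr) / Σ(n_i/√M_i)
= (4.44/√83.80) / (4.44/√83.80 + 4.48/√352.02) = 0.4850/(0.4850 + 0.2388) = 0.670.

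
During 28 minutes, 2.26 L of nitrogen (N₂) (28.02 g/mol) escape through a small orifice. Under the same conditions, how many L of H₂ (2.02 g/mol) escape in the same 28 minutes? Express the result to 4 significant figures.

8.417 L

Since effusion rate ∝ 1/√M, rate_H₂/rate_N₂ = √(M_N₂/M_H₂) = √(28.02/2.02) = √13.87 = 3.724.
So the volume for H₂ is 2.26 × 3.724 = 8.417 L.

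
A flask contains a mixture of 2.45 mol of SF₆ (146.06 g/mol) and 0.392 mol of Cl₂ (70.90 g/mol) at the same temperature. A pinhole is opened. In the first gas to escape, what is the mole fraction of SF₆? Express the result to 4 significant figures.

0.8132

Effusion rate of each component ∝ n_i/√M_i (partial pressure × 1/√M).
So x_SF₆ in the escaping gas = (n_SF₆/√M_SF₆) / Σ(n_i/√M_i)
= (2.45/√146.06) / (2.45/√146.06 + 0.392/√70.90) = 0.2027/(0.2027 + 0.04655) = 0.8132.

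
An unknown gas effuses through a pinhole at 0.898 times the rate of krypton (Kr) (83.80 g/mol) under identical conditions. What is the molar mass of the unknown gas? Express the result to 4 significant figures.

103.9 g/mol

By Graham's law, rate_X/rate_Kr = √(M_Kr/M_X).
0.898 = √(83.80/M_X)
M_X = 83.80 / 0.898² = 83.80 / 0.8064 = 103.9 g/mol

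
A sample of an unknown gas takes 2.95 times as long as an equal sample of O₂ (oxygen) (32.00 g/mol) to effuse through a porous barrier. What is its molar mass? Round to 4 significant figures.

Since effusion rate ∝ 1/√M, t_X/t_O₂ = √(M_X/M_O₂).
2.95 = √(M_X/32.00)
M_X = 32.00 × 2.95² = 32.00 × 8.703 = 278.5 g/mol

278.5 g/mol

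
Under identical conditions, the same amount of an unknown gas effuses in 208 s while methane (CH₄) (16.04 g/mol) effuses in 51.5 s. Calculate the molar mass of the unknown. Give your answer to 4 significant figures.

From Graham's law, t_X/t_CH₄ = √(M_X/M_CH₄).
208/51.5 = 4.039 = √(M_X/16.04)
M_X = 16.04 × 4.039² = 16.04 × 16.31 = 261.6 g/mol

261.6 g/mol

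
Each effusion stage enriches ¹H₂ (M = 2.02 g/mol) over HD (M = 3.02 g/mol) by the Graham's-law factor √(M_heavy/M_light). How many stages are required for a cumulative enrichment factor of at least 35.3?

18

Per stage α = (3.02/2.02)^(1/2) = 1.49505^0.5, giving ln α = 0.2011.
Need α^N ≥ 35.3 ⇒ N ≥ ln(35.3) / ln α = 3.564 / 0.2011 = 17.72.
So at least 18 stages are needed.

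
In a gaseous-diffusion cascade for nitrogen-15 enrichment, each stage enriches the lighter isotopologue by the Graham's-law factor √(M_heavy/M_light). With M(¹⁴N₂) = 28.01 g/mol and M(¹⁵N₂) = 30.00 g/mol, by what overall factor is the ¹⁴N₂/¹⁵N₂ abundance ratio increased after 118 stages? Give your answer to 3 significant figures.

Each stage multiplies the ratio by α = √(30.00/28.01), so after 118 stages the overall factor is α^118 = (30.00/28.01)^(118/2).
= 1.07105^59 = 57.4.

57.4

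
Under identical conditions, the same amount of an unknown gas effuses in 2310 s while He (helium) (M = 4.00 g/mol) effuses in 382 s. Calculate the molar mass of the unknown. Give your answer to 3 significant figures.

146 g/mol

Since effusion rate ∝ 1/√M, t_X/t_He = √(M_X/M_He).
2310/382 = 6.047 = √(M_X/4.00)
M_X = 4.00 × 6.047² = 4.00 × 36.57 = 146 g/mol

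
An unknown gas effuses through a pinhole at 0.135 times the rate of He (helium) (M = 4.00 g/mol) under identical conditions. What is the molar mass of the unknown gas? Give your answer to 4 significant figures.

219.5 g/mol

Graham's law gives rate_X/rate_He = √(M_He/M_X).
0.135 = √(4.00/M_X)
M_X = 4.00 / 0.135² = 4.00 / 0.01823 = 219.5 g/mol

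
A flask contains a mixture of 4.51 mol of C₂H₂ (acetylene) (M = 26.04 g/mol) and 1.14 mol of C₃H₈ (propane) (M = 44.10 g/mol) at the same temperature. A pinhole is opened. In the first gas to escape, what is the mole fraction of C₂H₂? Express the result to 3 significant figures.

0.837

Effusion rate of each component ∝ n_i/√M_i (partial pressure × 1/√M).
x_C₂H₂(eff) = (n_C₂H₂/√M_C₂H₂) / (n_C₂H₂/√M_C₂H₂ + n_C₃H₈/√M_C₃H₈)
= (4.51/√26.04) / (4.51/√26.04 + 1.14/√44.10) = 0.8838/(0.8838 + 0.1717) = 0.837.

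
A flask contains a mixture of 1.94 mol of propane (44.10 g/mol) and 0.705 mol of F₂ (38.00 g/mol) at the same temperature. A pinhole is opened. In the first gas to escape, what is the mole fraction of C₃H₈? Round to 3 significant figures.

0.719

Effusion rate of each component ∝ n_i/√M_i (partial pressure × 1/√M).
x_C₃H₈(eff) = (n_C₃H₈/√M_C₃H₈) / (n_C₃H₈/√M_C₃H₈ + n_F₂/√M_F₂)
= (1.94/√44.10) / (1.94/√44.10 + 0.705/√38.00) = 0.2921/(0.2921 + 0.1144) = 0.719.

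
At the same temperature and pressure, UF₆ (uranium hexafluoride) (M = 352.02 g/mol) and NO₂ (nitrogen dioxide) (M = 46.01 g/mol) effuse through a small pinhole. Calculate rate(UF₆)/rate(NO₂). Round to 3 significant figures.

Since effusion rate ∝ 1/√M, rate_UF₆/rate_NO₂ = √(M_NO₂/M_UF₆) = √(46.01/352.02) = √0.1307 = 0.362.

0.362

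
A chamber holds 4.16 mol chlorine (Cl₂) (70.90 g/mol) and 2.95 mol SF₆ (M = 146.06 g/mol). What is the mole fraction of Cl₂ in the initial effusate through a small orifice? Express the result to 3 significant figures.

0.669

Each component's effusion rate ∝ (its partial pressure)·(1/√M) ∝ n_i/√M_i.
So x_Cl₂ in the escaping gas = (n_Cl₂/√M_Cl₂) / Σ(n_i/√M_i)
= (4.16/√70.90) / (4.16/√70.90 + 2.95/√146.06) = 0.4940/(0.4940 + 0.2441) = 0.669.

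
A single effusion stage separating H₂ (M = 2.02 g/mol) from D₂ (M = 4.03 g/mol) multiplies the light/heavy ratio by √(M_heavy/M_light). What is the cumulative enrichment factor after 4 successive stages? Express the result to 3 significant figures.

Overall factor = α^4 with α = √(4.03/2.02), i.e. (4.03/2.02)^(4/2).
= 1.99505^2 = 3.98.

3.98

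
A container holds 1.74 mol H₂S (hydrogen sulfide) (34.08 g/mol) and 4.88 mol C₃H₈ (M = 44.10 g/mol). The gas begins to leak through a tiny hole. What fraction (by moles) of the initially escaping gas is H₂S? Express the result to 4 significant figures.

Each component's effusion rate ∝ (its partial pressure)·(1/√M) ∝ n_i/√M_i.
Mole fraction of H₂S in the effusate = (n_H₂S/√M_H₂S) / (n_H₂S/√M_H₂S + n_C₃H₈/√M_C₃H₈)
= (1.74/√34.08) / (1.74/√34.08 + 4.88/√44.10) = 0.2981/(0.2981 + 0.7349) = 0.2886.

0.2886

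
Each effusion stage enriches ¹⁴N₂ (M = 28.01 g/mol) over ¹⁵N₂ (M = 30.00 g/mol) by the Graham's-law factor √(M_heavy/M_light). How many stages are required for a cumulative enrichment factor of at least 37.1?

Per stage α = (30.00/28.01)^(1/2) = 1.07105^0.5, giving ln α = 0.03432.
Need α^N ≥ 37.1 ⇒ N ≥ ln(37.1) / ln α = 3.614 / 0.03432 = 105.30.
Rounding up, N = 106 stages.

106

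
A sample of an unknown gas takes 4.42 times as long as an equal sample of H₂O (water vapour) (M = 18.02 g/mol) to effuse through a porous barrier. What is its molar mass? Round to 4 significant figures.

352.0 g/mol

Graham's law gives t_X/t_H₂O = √(M_X/M_H₂O).
4.42 = √(M_X/18.02)
M_X = 18.02 × 4.42² = 18.02 × 19.54 = 352.0 g/mol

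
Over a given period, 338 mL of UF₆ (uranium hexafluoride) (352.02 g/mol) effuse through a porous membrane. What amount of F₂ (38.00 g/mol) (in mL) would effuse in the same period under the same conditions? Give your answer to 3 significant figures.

1030 mL

Since effusion rate ∝ 1/√M, rate_F₂/rate_UF₆ = √(M_UF₆/M_F₂) = √(352.02/38.00) = √9.264 = 3.044.
So the volume for F₂ is 338 × 3.044 = 1030 mL.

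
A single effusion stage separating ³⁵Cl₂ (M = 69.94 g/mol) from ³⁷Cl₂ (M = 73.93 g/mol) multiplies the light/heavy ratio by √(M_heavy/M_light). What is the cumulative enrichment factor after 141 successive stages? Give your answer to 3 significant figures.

50.0

Each stage multiplies the ratio by α = √(73.93/69.94), so after 141 stages the overall factor is α^141 = (73.93/69.94)^(141/2).
= 1.05705^(141/2) = 50.0.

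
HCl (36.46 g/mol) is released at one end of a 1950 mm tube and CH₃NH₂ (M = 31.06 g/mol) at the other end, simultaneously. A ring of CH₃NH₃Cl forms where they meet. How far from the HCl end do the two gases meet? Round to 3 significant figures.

936 mm

Distances travelled in equal time are proportional to diffusion rates, so d_HCl/d_CH₃NH₂ = √(M_CH₃NH₂/M_HCl) = √(31.06/36.46) = 0.9230.
With d_HCl + d_CH₃NH₂ = 1950 mm, d_CH₃NH₂ = 1950/(1 + 0.9230) = 1014 mm.
d_HCl = 1950 − 1014 = 936 mm.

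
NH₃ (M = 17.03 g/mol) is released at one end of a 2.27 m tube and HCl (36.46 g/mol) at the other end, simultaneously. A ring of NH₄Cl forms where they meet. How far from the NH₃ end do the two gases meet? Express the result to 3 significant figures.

1.35 m

Graham's law gives d_NH₃/d_HCl = rate_NH₃/rate_HCl = √(M_HCl/M_NH₃) = √(36.46/17.03) = 1.463.
With d_NH₃ + d_HCl = 2.27 m, d_HCl = 2.27/(1 + 1.463) = 0.9216 m.
d_NH₃ = 2.27 − 0.9216 = 1.35 m.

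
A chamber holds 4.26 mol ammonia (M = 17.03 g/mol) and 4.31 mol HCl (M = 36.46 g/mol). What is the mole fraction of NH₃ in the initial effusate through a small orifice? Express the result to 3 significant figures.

Each component's effusion rate ∝ (its partial pressure)·(1/√M) ∝ n_i/√M_i.
Mole fraction of NH₃ in the effusate = (n_NH₃/√M_NH₃) / (n_NH₃/√M_NH₃ + n_HCl/√M_HCl)
= (4.26/√17.03) / (4.26/√17.03 + 4.31/√36.46) = 1.032/(1.032 + 0.7138) = 0.591.

0.591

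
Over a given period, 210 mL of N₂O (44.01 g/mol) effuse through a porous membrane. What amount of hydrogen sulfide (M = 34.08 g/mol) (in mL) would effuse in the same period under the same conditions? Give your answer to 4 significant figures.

Since effusion rate ∝ 1/√M, rate_H₂S/rate_N₂O = √(M_N₂O/M_H₂S) = √(44.01/34.08) = √1.291 = 1.136.
So the volume for H₂S is 210 × 1.136 = 238.6 mL.

238.6 mL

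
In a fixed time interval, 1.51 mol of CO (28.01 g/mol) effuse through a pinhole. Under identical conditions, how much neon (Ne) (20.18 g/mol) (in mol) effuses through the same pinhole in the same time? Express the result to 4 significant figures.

Using Graham's law: rate_Ne/rate_CO = √(M_CO/M_Ne) = √(28.01/20.18) = √1.388 = 1.178.
So the amount for Ne is 1.51 × 1.178 = 1.779 mol.

1.779 mol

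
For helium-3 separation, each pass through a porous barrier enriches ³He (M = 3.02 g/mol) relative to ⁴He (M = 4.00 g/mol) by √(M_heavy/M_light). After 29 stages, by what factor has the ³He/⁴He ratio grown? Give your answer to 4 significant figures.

Overall factor = α^29 with α = √(4.00/3.02), i.e. (4.00/3.02)^(29/2).
= 1.32450^(29/2) = 58.85.

58.85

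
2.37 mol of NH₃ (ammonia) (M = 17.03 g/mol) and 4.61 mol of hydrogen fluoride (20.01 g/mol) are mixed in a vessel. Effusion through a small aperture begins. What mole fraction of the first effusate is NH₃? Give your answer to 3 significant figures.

Effusion rate of each component ∝ n_i/√M_i (partial pressure × 1/√M).
So x_NH₃ in the escaping gas = (n_NH₃/√M_NH₃) / Σ(n_i/√M_i)
= (2.37/√17.03) / (2.37/√17.03 + 4.61/√20.01) = 0.5743/(0.5743 + 1.031) = 0.358.

0.358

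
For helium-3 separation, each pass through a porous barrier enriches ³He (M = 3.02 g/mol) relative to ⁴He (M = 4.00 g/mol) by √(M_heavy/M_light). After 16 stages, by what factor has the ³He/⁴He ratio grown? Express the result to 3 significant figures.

After 16 stages the ratio has grown by (√(4.00/3.02))^16 = (4.00/3.02)^(16/2).
= 1.32450^8 = 9.47.

9.47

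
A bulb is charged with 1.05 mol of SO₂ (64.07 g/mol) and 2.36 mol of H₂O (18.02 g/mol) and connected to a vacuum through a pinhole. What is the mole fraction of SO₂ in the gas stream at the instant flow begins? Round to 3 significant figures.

0.191

Effusion rate of each component ∝ n_i/√M_i (partial pressure × 1/√M).
x_SO₂(eff) = (n_SO₂/√M_SO₂) / (n_SO₂/√M_SO₂ + n_H₂O/√M_H₂O)
= (1.05/√64.07) / (1.05/√64.07 + 2.36/√18.02) = 0.1312/(0.1312 + 0.5559) = 0.191.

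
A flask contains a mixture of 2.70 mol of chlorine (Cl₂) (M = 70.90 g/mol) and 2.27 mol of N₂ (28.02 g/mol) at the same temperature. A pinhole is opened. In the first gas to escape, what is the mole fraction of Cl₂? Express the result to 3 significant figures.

0.428

Rate_i ∝ x_i/√M_i (Graham's law weighted by mole fraction), so the effusate composition follows n_i/√M_i.
So x_Cl₂ in the escaping gas = (n_Cl₂/√M_Cl₂) / Σ(n_i/√M_i)
= (2.70/√70.90) / (2.70/√70.90 + 2.27/√28.02) = 0.3207/(0.3207 + 0.4288) = 0.428.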